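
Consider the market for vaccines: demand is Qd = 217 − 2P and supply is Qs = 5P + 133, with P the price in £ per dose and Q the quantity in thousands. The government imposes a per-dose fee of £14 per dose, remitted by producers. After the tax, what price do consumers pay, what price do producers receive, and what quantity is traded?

Consumers pay £22; producers receive £8; quantity = 173.

Without the tax, 217 − 2P = 5P + 133 gives 7P = 84, so P* = £12 and Q* = 193.
With the tax collected from producers, supply shifts: Qs = 5(P − 14) + 133.
New equilibrium: consumers pay £22, producers receive £8, Q = 173. (Wedge: Pb − Ps = 14.)
The less price-elastic side of the market bears the larger share of a per-unit tax.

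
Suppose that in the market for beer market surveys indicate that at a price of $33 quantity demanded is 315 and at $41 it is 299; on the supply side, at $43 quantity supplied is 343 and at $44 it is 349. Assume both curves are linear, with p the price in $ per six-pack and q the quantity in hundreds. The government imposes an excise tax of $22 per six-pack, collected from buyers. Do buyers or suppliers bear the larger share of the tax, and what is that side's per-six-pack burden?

Buyers bear the larger share: $16.5 per six-pack.

Demand slope: (299 − 315)/(41 − 33) = -2, so qd = 381 − 2p.
Supply slope: (349 − 343)/(44 − 43) = 6, so qs = 6p + 85.
Without the tax, 381 − 2p = 6p + 85 gives 8p = 296, so p* = $37 and q* = 307.
With the tax collected from buyers, demand (in seller-price terms) shifts: qd = 381 − 2(p + 22).
Solving gives q = 274 with buyers paying $53.5 and suppliers receiving $31.5 (the $22 wedge).
Per-six-pack burden: buyers $16.5, suppliers $5.5.
Buyers take the larger share because demand is less price-elastic here (demand slope 2 vs supply slope 6).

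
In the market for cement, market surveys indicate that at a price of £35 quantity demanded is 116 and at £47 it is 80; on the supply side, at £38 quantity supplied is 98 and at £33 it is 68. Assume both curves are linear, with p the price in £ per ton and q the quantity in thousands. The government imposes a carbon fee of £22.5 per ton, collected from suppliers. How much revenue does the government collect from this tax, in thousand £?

Demand slope: (80 − 116)/(47 − 35) = -3, so qd = 221 − 3p.
Supply slope: (68 − 98)/(33 − 38) = 6, so qs = 6p − 130.
Before the tax: set 221 − 3p = 6p − 130 → p* = £39, q* = 104.
With the tax collected from suppliers, supply shifts: qs = 6(p − 22.5) − 130.
Solving gives q = 59 with consumers paying £54 and suppliers receiving £31.5 (the £22.5 wedge).
Revenue = t · Q = 22.5 · 59 = £1327.5.

Tax revenue = £1327.5 thousand.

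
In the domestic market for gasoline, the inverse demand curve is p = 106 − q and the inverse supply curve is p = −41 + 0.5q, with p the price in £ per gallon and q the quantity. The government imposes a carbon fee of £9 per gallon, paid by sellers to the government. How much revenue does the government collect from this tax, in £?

Tax revenue = £828.

Rewrite in direct form: qd = 106 − p and qs = 2p + 82.
Without the tax, 106 − p = 2p + 82 gives 3p = 24, so p* = £8 and q* = 98.
With the tax collected from sellers, supply shifts: qs = 2(p − 9) + 82.
Solving gives q = 92 with consumers paying £14 and sellers receiving £5 (the £9 wedge).
Revenue = t · Q = 9 · 92 = £828.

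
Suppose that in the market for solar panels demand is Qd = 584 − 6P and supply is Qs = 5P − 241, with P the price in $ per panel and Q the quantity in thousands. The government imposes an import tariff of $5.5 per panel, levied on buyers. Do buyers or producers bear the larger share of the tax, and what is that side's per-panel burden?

Producers bear the larger share: $3 per panel.

Before the tax: set 584 − 6P = 5P − 241 → P* = $75, Q* = 134.
With the tax collected from buyers, demand (in seller-price terms) shifts: Qd = 584 − 6(P + 5.5).
Solving gives Q = 119 with buyers paying $77.5 and producers receiving $72 (the $5.5 wedge).
Per-panel burden: buyers $2.5, producers $3.
Producers take the larger share because supply is less price-elastic here (demand slope 6 vs supply slope 5).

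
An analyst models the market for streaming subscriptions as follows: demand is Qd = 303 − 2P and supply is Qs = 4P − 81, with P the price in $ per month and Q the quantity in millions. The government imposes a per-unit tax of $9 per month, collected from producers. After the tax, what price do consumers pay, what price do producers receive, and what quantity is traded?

Before the tax: set 303 − 2P = 4P − 81 → P* = $64, Q* = 175.
With the tax collected from producers, supply shifts: Qs = 4(P − 9) − 81.
Solving gives Q = 163 with consumers paying $70 and producers receiving $61 (the $9 wedge).
The less price-elastic side of the market bears the larger share of a per-unit tax.

Consumers pay $70; producers receive $61; quantity = 163.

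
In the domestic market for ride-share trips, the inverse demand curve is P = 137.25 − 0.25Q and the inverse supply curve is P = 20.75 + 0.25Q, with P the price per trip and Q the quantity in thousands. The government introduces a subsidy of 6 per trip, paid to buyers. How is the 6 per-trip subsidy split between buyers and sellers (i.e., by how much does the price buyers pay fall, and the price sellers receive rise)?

Buyers gain 3 per trip; sellers gain 3 per trip.

Inverting to Q(P) form: Qd = 549 − 4P; Qs = 4P − 83.
Before the subsidy: set 549 − 4P = 4P − 83 → P* = 79, Q* = 233.
With a per-unit subsidy paid to buyers, each effectively pays P − 6, so demand becomes Qd = 549 − 4(P − 6).
Solving gives Q = 245 with buyers paying 76 and sellers receiving 82 (the 6 wedge).
Gain to buyers: 3; to sellers: 3. (They sum to 6.)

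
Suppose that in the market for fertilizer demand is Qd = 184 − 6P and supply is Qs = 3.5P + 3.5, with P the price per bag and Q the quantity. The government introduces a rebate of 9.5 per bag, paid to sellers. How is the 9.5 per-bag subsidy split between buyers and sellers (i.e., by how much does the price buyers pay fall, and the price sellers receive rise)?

Before the subsidy: set 184 − 6P = 3.5P + 3.5 → P* = 19, Q* = 70.
With a per-unit subsidy paid to sellers, each receives P + 9.5 per unit sold, so supply becomes Qs = 3.5(P + 9.5) + 3.5.
New equilibrium: buyers pay 15.5, sellers receive 25, Q = 91. (Wedge: Pb − Ps = −9.5.)
Gain to buyers: 3.5; to sellers: 6. (They sum to 9.5.)

Buyers gain 3.5 per bag; sellers gain 6 per bag.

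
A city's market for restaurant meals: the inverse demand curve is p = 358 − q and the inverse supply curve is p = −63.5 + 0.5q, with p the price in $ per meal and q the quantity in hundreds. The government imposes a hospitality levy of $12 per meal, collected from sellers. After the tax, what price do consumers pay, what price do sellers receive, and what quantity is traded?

Consumers pay $85; sellers receive $73; quantity = 273.

Rewrite in direct form: qd = 358 − p and qs = 2p + 127.
Before the tax: set 358 − p = 2p + 127 → p* = $77, q* = 281.
With the tax collected from sellers, supply shifts: qs = 2(p − 12) + 127.
New equilibrium: consumers pay $85, sellers receive $73, q = 273. (Wedge: pb − ps = 12.)
The less price-elastic side of the market bears the larger share of a per-unit tax.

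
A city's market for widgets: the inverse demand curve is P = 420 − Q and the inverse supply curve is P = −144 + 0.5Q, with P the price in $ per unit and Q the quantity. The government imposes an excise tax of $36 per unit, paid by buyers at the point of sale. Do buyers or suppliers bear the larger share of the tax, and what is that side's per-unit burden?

Buyers bear the larger share: $24 per unit.

Rewrite in direct form: Qd = 420 − P and Qs = 2P + 288.
Before the tax: set 420 − P = 2P + 288 → P* = $44, Q* = 376.
With the tax collected from buyers, demand (in seller-price terms) shifts: Qd = 420 − (P + 36).
New equilibrium: buyers pay $68, suppliers receive $32, Q = 352. (Wedge: Pb − Ps = 36.)
Per-unit burden: buyers $24, suppliers $12.
Buyers take the larger share because demand is less price-elastic here (demand slope 1 vs supply slope 2).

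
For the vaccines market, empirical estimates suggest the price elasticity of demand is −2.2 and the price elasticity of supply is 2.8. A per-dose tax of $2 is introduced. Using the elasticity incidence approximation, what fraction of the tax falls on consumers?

Incidence ratio: consumers' share ≈ εs / (εs + |εd|) = 2.8 / (2.8 + 2.2) = 0.56.
Supply is the more elastic side, so consumers bear the larger share.

Consumers' share ≈ 0.56.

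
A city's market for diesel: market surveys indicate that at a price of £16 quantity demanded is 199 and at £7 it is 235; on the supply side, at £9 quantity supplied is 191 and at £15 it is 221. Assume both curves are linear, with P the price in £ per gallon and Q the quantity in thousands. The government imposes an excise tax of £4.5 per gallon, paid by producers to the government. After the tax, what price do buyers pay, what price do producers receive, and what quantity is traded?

Buyers pay £15.5; producers receive £11; quantity = 201.

Demand slope: (235 − 199)/(7 − 16) = -4, so Qd = 263 − 4P.
Supply slope: (221 − 191)/(15 − 9) = 5, so Qs = 5P + 146.
Without the tax, 263 − 4P = 5P + 146 gives 9P = 117, so P* = £13 and Q* = 211.
With the tax collected from producers, supply shifts: Qs = 5(P − 4.5) + 146.
Solving gives Q = 201 with buyers paying £15.5 and producers receiving £11 (the £4.5 wedge).
The less price-elastic side of the market bears the larger share of a per-unit tax.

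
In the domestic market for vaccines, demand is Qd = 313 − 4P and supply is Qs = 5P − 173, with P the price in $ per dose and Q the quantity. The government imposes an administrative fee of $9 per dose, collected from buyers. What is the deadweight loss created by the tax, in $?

Before the tax: set 313 − 4P = 5P − 173 → P* = $54, Q* = 97.
With the tax collected from buyers, demand (in seller-price terms) shifts: Qd = 313 − 4(P + 9).
Solving gives Q = 77 with buyers paying $59 and producers receiving $50 (the $9 wedge).
Quantity falls by |ΔQ| = |97 − 77| = 20.
DWL = ½ · t · |ΔQ| = ½ · 9 · 20 = $90.

Deadweight loss = $90.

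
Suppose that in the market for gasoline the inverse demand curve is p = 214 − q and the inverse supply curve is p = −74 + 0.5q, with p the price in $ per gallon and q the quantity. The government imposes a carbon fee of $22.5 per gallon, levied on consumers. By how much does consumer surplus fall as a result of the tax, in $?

Consumer surplus falls by $2767.5.

Inverting to q(p) form: qd = 214 − p; qs = 2p + 148.
Before the tax: set 214 − p = 2p + 148 → p* = $22, q* = 192.
With the tax collected from consumers, demand (in seller-price terms) shifts: qd = 214 − (p + 22.5).
New equilibrium: consumers pay $37, producers receive $14.5, q = 177. (Wedge: pb − ps = 22.5.)
ΔCS is the trapezoid between Q = 177 and Q = 192 of height $15: ½ · (192 + 177) · 15 = $2767.5.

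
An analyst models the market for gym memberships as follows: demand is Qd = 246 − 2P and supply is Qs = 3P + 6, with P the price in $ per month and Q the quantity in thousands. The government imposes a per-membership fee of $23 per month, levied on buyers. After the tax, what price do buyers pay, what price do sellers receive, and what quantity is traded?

Buyers pay $61.8; sellers receive $38.8; quantity = 122.4.

Without the tax, 246 − 2P = 3P + 6 gives 5P = 240, so P* = $48 and Q* = 150.
With the tax collected from buyers, demand (in seller-price terms) shifts: Qd = 246 − 2(P + 23).
New equilibrium: buyers pay $61.8, sellers receive $38.8, Q = 122.4. (Wedge: Pb − Ps = 23.)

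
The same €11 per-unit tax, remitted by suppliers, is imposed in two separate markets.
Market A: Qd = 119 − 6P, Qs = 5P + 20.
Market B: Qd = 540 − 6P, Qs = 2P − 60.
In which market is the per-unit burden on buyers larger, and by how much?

Market A: pre-tax P* = €9, Q* = 65; post-tax Q = 35; per-unit burden on buyers = €5.
Market B: pre-tax P* = €75, Q* = 90; post-tax Q = 73.5; per-unit burden on buyers = €2.75.
Difference: €5 vs €2.75 → market A is larger by €2.25.

Market A, by €2.25.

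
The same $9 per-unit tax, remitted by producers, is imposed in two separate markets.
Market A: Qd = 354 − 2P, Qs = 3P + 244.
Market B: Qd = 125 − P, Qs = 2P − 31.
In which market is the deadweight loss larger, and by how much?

Market A, by $21.6.

Market A: pre-tax P* = $22, Q* = 310; post-tax Q = 299.2; deadweight loss = $48.6.
Market B: pre-tax P* = $52, Q* = 73; post-tax Q = 67; deadweight loss = $27.
Difference: $48.6 vs $27 → market A is larger by $21.6.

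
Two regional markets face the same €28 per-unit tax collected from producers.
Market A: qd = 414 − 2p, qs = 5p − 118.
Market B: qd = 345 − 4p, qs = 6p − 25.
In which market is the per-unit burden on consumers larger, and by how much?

Market A: pre-tax p* = €76, q* = 262; post-tax q = 222; per-unit burden on consumers = €20.
Market B: pre-tax p* = €37, q* = 197; post-tax q = 129.8; per-unit burden on consumers = €16.8.
Difference: €20 vs €16.8 → market A is larger by €3.2.

Market A, by €3.2.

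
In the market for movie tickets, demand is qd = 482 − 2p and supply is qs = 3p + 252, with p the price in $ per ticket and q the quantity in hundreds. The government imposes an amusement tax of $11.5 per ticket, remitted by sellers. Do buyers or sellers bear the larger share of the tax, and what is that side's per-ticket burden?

Buyers bear the larger share: $6.9 per ticket.

Without the tax, 482 − 2p = 3p + 252 gives 5p = 230, so p* = $46 and q* = 390.
With the tax collected from sellers, supply shifts: qs = 3(p − 11.5) + 252.
New equilibrium: buyers pay $52.9, sellers receive $41.4, q = 376.2. (Wedge: pb − ps = 11.5.)
Per-ticket burden: buyers $6.9, sellers $4.6.
Buyers take the larger share because demand is less price-elastic here (demand slope 2 vs supply slope 3).
The less price-elastic side of the market bears the larger share of a per-unit tax.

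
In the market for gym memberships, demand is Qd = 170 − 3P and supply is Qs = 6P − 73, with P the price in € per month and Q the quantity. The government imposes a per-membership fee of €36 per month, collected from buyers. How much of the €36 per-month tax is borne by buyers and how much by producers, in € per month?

Buyers bear €24 per month; producers bear €12 per month.

Without the tax, 170 − 3P = 6P − 73 gives 9P = 243, so P* = €27 and Q* = 89.
With the tax collected from buyers, demand (in seller-price terms) shifts: Qd = 170 − 3(P + 36).
New equilibrium: buyers pay €51, producers receive €15, Q = 17. (Wedge: Pb − Ps = 36.)
Burden on buyers: €24; on producers: €12. (They sum to €36.)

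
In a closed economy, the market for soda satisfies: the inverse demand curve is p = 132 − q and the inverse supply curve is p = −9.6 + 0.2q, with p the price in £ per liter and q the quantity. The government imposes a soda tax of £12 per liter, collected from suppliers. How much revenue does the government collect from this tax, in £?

Inverting to q(p) form: qd = 132 − p; qs = 5p + 48.
Before the tax: set 132 − p = 5p + 48 → p* = £14, q* = 118.
With the tax collected from suppliers, supply shifts: qs = 5(p − 12) + 48.
Solving gives q = 108 with buyers paying £24 and suppliers receiving £12 (the £12 wedge).
Revenue = t · Q = 12 · 108 = £1296.

Tax revenue = £1296.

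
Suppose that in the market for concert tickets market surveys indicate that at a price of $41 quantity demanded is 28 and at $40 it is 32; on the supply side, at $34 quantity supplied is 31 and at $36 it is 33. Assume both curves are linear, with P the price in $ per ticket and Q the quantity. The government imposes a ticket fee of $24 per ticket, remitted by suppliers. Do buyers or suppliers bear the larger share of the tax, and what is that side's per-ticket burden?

Suppliers bear the larger share: $19.2 per ticket.

Demand slope: (32 − 28)/(40 − 41) = -4, so Qd = 192 − 4P.
Supply slope: (33 − 31)/(36 − 34) = 1, so Qs = P − 3.
Before the tax: set 192 − 4P = P − 3 → P* = $39, Q* = 36.
With the tax collected from suppliers, supply shifts: Qs = (P − 24) − 3.
Solving gives Q = 16.8 with buyers paying $43.8 and suppliers receiving $19.8 (the $24 wedge).
Per-ticket burden: buyers $4.8, suppliers $19.2.
Suppliers take the larger share because supply is less price-elastic here (demand slope 4 vs supply slope 1).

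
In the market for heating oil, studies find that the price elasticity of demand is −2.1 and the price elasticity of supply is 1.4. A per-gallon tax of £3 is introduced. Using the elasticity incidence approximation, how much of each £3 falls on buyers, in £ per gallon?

Incidence ratio: buyers' share ≈ εs / (εs + |εd|) = 1.4 / (1.4 + 2.1) = 0.4.
So buyers bear ≈ 0.4 × £3 = £1.2; producers bear £1.8.

Buyers bear ≈ £1.2 per gallon.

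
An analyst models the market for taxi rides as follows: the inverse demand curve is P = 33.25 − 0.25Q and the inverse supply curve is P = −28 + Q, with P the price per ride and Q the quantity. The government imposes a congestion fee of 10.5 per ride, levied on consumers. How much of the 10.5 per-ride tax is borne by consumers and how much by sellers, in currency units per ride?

Rewrite in direct form: Qd = 133 − 4P and Qs = P + 28.
Before the tax: set 133 − 4P = P + 28 → P* = 21, Q* = 49.
With the tax collected from consumers, demand (in seller-price terms) shifts: Qd = 133 − 4(P + 10.5).
Solving gives Q = 40.6 with consumers paying 23.1 and sellers receiving 12.6 (the 10.5 wedge).
Burden on consumers: 2.1; on sellers: 8.4. (They sum to 10.5.)

Consumers bear 2.1 per ride; sellers bear 8.4 per ride.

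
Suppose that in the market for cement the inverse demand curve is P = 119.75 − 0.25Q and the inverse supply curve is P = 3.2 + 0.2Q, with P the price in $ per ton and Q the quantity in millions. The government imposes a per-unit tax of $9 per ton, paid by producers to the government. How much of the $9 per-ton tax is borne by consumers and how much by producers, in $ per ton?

Consumers bear $5 per ton; producers bear $4 per ton.

Rewrite in direct form: Qd = 479 − 4P and Qs = 5P − 16.
Without the tax, 479 − 4P = 5P − 16 gives 9P = 495, so P* = $55 and Q* = 259.
With the tax collected from producers, supply shifts: Qs = 5(P − 9) − 16.
New equilibrium: consumers pay $60, producers receive $51, Q = 239. (Wedge: Pb − Ps = 9.)
Burden on consumers: $5; on producers: $4. (They sum to $9.)
The less price-elastic side of the market bears the larger share of a per-unit tax.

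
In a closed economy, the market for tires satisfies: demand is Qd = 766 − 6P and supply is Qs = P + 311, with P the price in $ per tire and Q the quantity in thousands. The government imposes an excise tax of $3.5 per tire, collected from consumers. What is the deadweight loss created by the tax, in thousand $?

Deadweight loss = $5.25 thousand.

Before the tax: set 766 − 6P = P + 311 → P* = $65, Q* = 376.
With the tax collected from consumers, demand (in seller-price terms) shifts: Qd = 766 − 6(P + 3.5).
Solving gives Q = 373 with consumers paying $65.5 and sellers receiving $62 (the $3.5 wedge).
Quantity falls by |ΔQ| = |376 − 373| = 3.
DWL = ½ · t · |ΔQ| = ½ · 3.5 · 3 = $5.25.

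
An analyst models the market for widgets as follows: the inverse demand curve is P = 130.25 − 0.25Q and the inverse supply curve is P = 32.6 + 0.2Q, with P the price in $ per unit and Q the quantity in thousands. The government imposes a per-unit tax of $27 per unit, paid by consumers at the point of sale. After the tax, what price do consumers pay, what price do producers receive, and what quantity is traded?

Consumers pay $91; producers receive $64; quantity = 157.

Inverting to Q(P) form: Qd = 521 − 4P; Qs = 5P − 163.
Without the tax, 521 − 4P = 5P − 163 gives 9P = 684, so P* = $76 and Q* = 217.
With the tax collected from consumers, demand (in seller-price terms) shifts: Qd = 521 − 4(P + 27).
New equilibrium: consumers pay $91, producers receive $64, Q = 157. (Wedge: Pb − Ps = 27.)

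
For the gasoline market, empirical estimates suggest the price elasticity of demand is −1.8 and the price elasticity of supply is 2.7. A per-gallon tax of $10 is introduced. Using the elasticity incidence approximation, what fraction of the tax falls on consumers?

Consumers' share ≈ 0.6.

Incidence ratio: consumers' share ≈ εs / (εs + |εd|) = 2.7 / (2.7 + 1.8) = 0.6.
Supply is the more elastic side, so consumers bear the larger share.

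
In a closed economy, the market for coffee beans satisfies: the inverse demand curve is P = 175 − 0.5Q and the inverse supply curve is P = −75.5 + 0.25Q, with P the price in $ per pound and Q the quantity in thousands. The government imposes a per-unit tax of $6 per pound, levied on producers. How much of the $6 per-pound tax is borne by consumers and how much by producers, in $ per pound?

Consumers bear $4 per pound; producers bear $2 per pound.

Inverting to Q(P) form: Qd = 350 − 2P; Qs = 4P + 302.
Without the tax, 350 − 2P = 4P + 302 gives 6P = 48, so P* = $8 and Q* = 334.
With the tax collected from producers, supply shifts: Qs = 4(P − 6) + 302.
New equilibrium: consumers pay $12, producers receive $6, Q = 326. (Wedge: Pb − Ps = 6.)
Burden on consumers: $4; on producers: $2. (They sum to $6.)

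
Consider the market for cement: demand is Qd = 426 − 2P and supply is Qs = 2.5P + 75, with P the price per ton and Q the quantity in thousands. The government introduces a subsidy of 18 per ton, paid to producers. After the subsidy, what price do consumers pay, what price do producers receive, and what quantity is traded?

Before the subsidy: set 426 − 2P = 2.5P + 75 → P* = 78, Q* = 270.
With a per-unit subsidy paid to producers, each receives P + 18 per unit sold, so supply becomes Qs = 2.5(P + 18) + 75.
Solving gives Q = 290 with consumers paying 68 and producers receiving 86 (the 18 wedge).

Consumers pay 68; producers receive 86; quantity = 290.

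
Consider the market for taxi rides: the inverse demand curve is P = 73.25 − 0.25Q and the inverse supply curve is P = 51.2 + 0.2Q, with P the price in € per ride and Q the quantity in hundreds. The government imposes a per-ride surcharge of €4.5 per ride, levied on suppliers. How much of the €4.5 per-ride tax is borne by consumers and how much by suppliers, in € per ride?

Consumers bear €2.5 per ride; suppliers bear €2 per ride.

Rewrite in direct form: Qd = 293 − 4P and Qs = 5P − 256.
Before the tax: set 293 − 4P = 5P − 256 → P* = €61, Q* = 49.
With the tax collected from suppliers, supply shifts: Qs = 5(P − 4.5) − 256.
Solving gives Q = 39 with consumers paying €63.5 and suppliers receiving €59 (the €4.5 wedge).
Burden on consumers: €2.5; on suppliers: €2. (They sum to €4.5.)
The less price-elastic side of the market bears the larger share of a per-unit tax.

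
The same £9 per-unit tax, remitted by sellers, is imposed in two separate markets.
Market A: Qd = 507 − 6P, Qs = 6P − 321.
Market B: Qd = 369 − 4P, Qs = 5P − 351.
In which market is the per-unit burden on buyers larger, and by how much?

Market A: pre-tax P* = £69, Q* = 93; post-tax Q = 66; per-unit burden on buyers = £4.5.
Market B: pre-tax P* = £80, Q* = 49; post-tax Q = 29; per-unit burden on buyers = £5.
Difference: £4.5 vs £5 → market B is larger by £0.5.

Market B, by £0.5.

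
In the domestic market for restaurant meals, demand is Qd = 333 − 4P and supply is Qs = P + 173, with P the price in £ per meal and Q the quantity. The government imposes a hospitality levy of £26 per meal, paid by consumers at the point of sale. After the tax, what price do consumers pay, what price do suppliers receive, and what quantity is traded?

Without the tax, 333 − 4P = P + 173 gives 5P = 160, so P* = £32 and Q* = 205.
With the tax collected from consumers, demand (in seller-price terms) shifts: Qd = 333 − 4(P + 26).
New equilibrium: consumers pay £37.2, suppliers receive £11.2, Q = 184.2. (Wedge: Pb − Ps = 26.)

Consumers pay £37.2; suppliers receive £11.2; quantity = 184.2.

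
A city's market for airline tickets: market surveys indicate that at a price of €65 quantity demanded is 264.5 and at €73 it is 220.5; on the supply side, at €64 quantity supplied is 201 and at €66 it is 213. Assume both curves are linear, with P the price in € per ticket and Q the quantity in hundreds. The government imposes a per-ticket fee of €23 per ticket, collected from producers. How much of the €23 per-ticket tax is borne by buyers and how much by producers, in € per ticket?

Demand slope: (220.5 − 264.5)/(73 − 65) = -5.5, so Qd = 622 − 5.5P.
Supply slope: (213 − 201)/(66 − 64) = 6, so Qs = 6P − 183.
Without the tax, 622 − 5.5P = 6P − 183 gives 11.5P = 805, so P* = €70 and Q* = 237.
With the tax collected from producers, supply shifts: Qs = 6(P − 23) − 183.
Solving gives Q = 171 with buyers paying €82 and producers receiving €59 (the €23 wedge).
Burden on buyers: €12; on producers: €11. (They sum to €23.)
The less price-elastic side of the market bears the larger share of a per-unit tax.

Buyers bear €12 per ticket; producers bear €11 per ticket.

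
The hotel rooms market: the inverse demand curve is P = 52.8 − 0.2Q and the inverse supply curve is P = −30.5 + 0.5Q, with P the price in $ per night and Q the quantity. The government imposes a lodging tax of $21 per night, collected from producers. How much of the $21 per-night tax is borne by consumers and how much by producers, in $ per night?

Rewrite in direct form: Qd = 264 − 5P and Qs = 2P + 61.
Without the tax, 264 − 5P = 2P + 61 gives 7P = 203, so P* = $29 and Q* = 119.
With the tax collected from producers, supply shifts: Qs = 2(P − 21) + 61.
Solving gives Q = 89 with consumers paying $35 and producers receiving $14 (the $21 wedge).
Burden on consumers: $6; on producers: $15. (They sum to $21.)
The less price-elastic side of the market bears the larger share of a per-unit tax.

Consumers bear $6 per night; producers bear $15 per night.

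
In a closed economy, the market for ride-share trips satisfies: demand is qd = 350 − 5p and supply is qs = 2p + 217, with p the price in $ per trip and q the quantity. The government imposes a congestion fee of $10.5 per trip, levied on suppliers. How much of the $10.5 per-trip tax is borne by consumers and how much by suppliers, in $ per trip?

Without the tax, 350 − 5p = 2p + 217 gives 7p = 133, so p* = $19 and q* = 255.
With the tax collected from suppliers, supply shifts: qs = 2(p − 10.5) + 217.
New equilibrium: consumers pay $22, suppliers receive $11.5, q = 240. (Wedge: pb − ps = 10.5.)
Burden on consumers: $3; on suppliers: $7.5. (They sum to $10.5.)

Consumers bear $3 per trip; suppliers bear $7.5 per trip.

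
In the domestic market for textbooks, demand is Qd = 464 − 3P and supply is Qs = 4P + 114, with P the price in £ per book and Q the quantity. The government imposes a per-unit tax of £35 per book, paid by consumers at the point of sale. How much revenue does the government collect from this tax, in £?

Tax revenue = £8890.

Without the tax, 464 − 3P = 4P + 114 gives 7P = 350, so P* = £50 and Q* = 314.
With the tax collected from consumers, demand (in seller-price terms) shifts: Qd = 464 − 3(P + 35).
Solving gives Q = 254 with consumers paying £70 and sellers receiving £35 (the £35 wedge).
Revenue = t · Q = 35 · 254 = £8890.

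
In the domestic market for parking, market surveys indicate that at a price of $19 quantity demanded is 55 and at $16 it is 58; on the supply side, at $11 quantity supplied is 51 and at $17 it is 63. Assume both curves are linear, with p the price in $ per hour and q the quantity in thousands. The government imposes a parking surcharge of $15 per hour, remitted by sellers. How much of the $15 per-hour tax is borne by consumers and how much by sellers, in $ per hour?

Consumers bear $10 per hour; sellers bear $5 per hour.

Demand slope: (58 − 55)/(16 − 19) = -1, so qd = 74 − p.
Supply slope: (63 − 51)/(17 − 11) = 2, so qs = 2p + 29.
Before the tax: set 74 − p = 2p + 29 → p* = $15, q* = 59.
With the tax collected from sellers, supply shifts: qs = 2(p − 15) + 29.
Solving gives q = 49 with consumers paying $25 and sellers receiving $10 (the $15 wedge).
Burden on consumers: $10; on sellers: $5. (They sum to $15.)
The less price-elastic side of the market bears the larger share of a per-unit tax.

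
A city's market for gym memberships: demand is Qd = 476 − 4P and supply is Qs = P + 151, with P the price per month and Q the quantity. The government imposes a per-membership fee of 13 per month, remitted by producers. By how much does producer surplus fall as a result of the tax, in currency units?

Producer surplus falls by 2192.32.

Before the tax: set 476 − 4P = P + 151 → P* = 65, Q* = 216.
With the tax collected from producers, supply shifts: Qs = (P − 13) + 151.
Solving gives Q = 205.6 with buyers paying 67.6 and producers receiving 54.6 (the 13 wedge).
ΔPS is the trapezoid between Q = 205.6 and Q = 216 of height 10.4: ½ · (216 + 205.6) · 10.4 = 2192.32.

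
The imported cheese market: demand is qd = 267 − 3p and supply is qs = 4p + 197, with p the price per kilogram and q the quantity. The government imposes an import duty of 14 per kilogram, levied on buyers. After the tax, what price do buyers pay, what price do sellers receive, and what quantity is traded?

Without the tax, 267 − 3p = 4p + 197 gives 7p = 70, so p* = 10 and q* = 237.
With the tax collected from buyers, demand (in seller-price terms) shifts: qd = 267 − 3(p + 14).
New equilibrium: buyers pay 18, sellers receive 4, q = 213. (Wedge: pb − ps = 14.)
The less price-elastic side of the market bears the larger share of a per-unit tax.

Buyers pay 18; sellers receive 4; quantity = 213.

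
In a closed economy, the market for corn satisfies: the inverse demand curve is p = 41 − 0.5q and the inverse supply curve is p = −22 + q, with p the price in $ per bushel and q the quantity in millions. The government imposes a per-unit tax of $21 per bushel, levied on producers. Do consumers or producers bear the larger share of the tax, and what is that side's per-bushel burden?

Producers bear the larger share: $14 per bushel.

Inverting to q(p) form: qd = 82 − 2p; qs = p + 22.
Before the tax: set 82 − 2p = p + 22 → p* = $20, q* = 42.
With the tax collected from producers, supply shifts: qs = (p − 21) + 22.
Solving gives q = 28 with consumers paying $27 and producers receiving $6 (the $21 wedge).
Per-bushel burden: consumers $7, producers $14.
Producers take the larger share because supply is less price-elastic here (demand slope 2 vs supply slope 1).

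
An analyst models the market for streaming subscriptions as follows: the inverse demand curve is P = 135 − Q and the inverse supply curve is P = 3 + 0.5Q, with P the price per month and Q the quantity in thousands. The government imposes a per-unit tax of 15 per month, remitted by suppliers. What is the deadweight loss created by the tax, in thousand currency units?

Deadweight loss = 75 thousand.

Inverting to Q(P) form: Qd = 135 − P; Qs = 2P − 6.
Without the tax, 135 − P = 2P − 6 gives 3P = 141, so P* = 47 and Q* = 88.
With the tax collected from suppliers, supply shifts: Qs = 2(P − 15) − 6.
Solving gives Q = 78 with consumers paying 57 and suppliers receiving 42 (the 15 wedge).
Quantity falls by |ΔQ| = |88 − 78| = 10.
DWL = ½ · t · |ΔQ| = ½ · 15 · 10 = 75.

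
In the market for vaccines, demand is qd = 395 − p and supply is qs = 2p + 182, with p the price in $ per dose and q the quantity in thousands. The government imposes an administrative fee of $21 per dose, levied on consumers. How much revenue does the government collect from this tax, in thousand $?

Before the tax: set 395 − p = 2p + 182 → p* = $71, q* = 324.
With the tax collected from consumers, demand (in seller-price terms) shifts: qd = 395 − (p + 21).
Solving gives q = 310 with consumers paying $85 and suppliers receiving $64 (the $21 wedge).
Revenue = t · Q = 21 · 310 = $6510.

Tax revenue = $6510 thousand.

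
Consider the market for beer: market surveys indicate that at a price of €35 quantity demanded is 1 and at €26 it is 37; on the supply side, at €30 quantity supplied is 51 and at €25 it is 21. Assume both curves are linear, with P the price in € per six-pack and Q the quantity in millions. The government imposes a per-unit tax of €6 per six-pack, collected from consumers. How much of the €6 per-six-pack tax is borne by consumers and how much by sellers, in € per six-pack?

Consumers bear €3.6 per six-pack; sellers bear €2.4 per six-pack.

Demand slope: (37 − 1)/(26 − 35) = -4, so Qd = 141 − 4P.
Supply slope: (21 − 51)/(25 − 30) = 6, so Qs = 6P − 129.
Without the tax, 141 − 4P = 6P − 129 gives 10P = 270, so P* = €27 and Q* = 33.
With the tax collected from consumers, demand (in seller-price terms) shifts: Qd = 141 − 4(P + 6).
Solving gives Q = 18.6 with consumers paying €30.6 and sellers receiving €24.6 (the €6 wedge).
Burden on consumers: €3.6; on sellers: €2.4. (They sum to €6.)
The less price-elastic side of the market bears the larger share of a per-unit tax.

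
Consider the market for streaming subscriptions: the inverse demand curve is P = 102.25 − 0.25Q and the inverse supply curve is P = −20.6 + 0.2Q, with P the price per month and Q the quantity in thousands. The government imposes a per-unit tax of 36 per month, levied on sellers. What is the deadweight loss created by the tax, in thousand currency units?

Deadweight loss = 1440 thousand.

Rewrite in direct form: Qd = 409 − 4P and Qs = 5P + 103.
Before the tax: set 409 − 4P = 5P + 103 → P* = 34, Q* = 273.
With the tax collected from sellers, supply shifts: Qs = 5(P − 36) + 103.
Solving gives Q = 193 with buyers paying 54 and sellers receiving 18 (the 36 wedge).
Quantity falls by |ΔQ| = |273 − 193| = 80.
DWL = ½ · t · |ΔQ| = ½ · 36 · 80 = 1440.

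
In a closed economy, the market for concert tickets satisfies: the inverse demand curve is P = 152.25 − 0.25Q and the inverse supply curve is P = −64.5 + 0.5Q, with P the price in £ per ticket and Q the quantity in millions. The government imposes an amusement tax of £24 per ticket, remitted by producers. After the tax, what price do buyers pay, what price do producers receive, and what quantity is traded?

Inverting to Q(P) form: Qd = 609 − 4P; Qs = 2P + 129.
Without the tax, 609 − 4P = 2P + 129 gives 6P = 480, so P* = £80 and Q* = 289.
With the tax collected from producers, supply shifts: Qs = 2(P − 24) + 129.
Solving gives Q = 257 with buyers paying £88 and producers receiving £64 (the £24 wedge).

Buyers pay £88; producers receive £64; quantity = 257.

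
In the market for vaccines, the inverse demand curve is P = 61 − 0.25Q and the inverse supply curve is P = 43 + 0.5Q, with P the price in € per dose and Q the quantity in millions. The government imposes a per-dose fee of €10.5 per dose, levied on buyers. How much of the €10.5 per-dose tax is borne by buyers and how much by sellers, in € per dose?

Buyers bear €3.5 per dose; sellers bear €7 per dose.

Inverting to Q(P) form: Qd = 244 − 4P; Qs = 2P − 86.
Before the tax: set 244 − 4P = 2P − 86 → P* = €55, Q* = 24.
With the tax collected from buyers, demand (in seller-price terms) shifts: Qd = 244 − 4(P + 10.5).
New equilibrium: buyers pay €58.5, sellers receive €48, Q = 10. (Wedge: Pb − Ps = 10.5.)
Burden on buyers: €3.5; on sellers: €7. (They sum to €10.5.)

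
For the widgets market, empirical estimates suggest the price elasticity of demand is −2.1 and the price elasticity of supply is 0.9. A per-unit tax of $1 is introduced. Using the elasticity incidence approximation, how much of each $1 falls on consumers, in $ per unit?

Consumers bear ≈ $0.3 per unit.

Incidence ratio: consumers' share ≈ εs / (εs + |εd|) = 0.9 / (0.9 + 2.1) = 0.3.
So consumers bear ≈ 0.3 × $1 = $0.3; suppliers bear $0.7.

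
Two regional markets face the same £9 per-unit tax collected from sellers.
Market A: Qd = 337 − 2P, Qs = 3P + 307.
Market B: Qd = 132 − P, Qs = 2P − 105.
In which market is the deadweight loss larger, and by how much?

Market A: pre-tax P* = £6, Q* = 325; post-tax Q = 314.2; deadweight loss = £48.6.
Market B: pre-tax P* = £79, Q* = 53; post-tax Q = 47; deadweight loss = £27.
Difference: £48.6 vs £27 → market A is larger by £21.6.

Market A, by £21.6.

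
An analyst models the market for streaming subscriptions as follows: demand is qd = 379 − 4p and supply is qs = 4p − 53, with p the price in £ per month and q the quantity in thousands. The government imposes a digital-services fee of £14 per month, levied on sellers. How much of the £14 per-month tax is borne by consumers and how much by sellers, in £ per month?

Consumers bear £7 per month; sellers bear £7 per month.

Without the tax, 379 − 4p = 4p − 53 gives 8p = 432, so p* = £54 and q* = 163.
With the tax collected from sellers, supply shifts: qs = 4(p − 14) − 53.
New equilibrium: consumers pay £61, sellers receive £47, q = 135. (Wedge: pb − ps = 14.)
Burden on consumers: £7; on sellers: £7. (They sum to £14.)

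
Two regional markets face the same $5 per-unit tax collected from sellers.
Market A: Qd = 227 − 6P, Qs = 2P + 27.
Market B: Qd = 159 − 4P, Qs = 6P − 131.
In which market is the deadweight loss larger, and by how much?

Market A: pre-tax P* = $25, Q* = 77; post-tax Q = 69.5; deadweight loss = $18.75.
Market B: pre-tax P* = $29, Q* = 43; post-tax Q = 31; deadweight loss = $30.
Difference: $18.75 vs $30 → market B is larger by $11.25.

Market B, by $11.25.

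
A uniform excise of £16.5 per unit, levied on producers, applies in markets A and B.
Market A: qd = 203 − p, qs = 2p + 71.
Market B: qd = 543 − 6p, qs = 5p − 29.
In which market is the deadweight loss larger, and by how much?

Market A: pre-tax p* = £44, q* = 159; post-tax q = 148; deadweight loss = £90.75.
Market B: pre-tax p* = £52, q* = 231; post-tax q = 186; deadweight loss = £371.25.
Difference: £90.75 vs £371.25 → market B is larger by £280.5.

Market B, by £280.5.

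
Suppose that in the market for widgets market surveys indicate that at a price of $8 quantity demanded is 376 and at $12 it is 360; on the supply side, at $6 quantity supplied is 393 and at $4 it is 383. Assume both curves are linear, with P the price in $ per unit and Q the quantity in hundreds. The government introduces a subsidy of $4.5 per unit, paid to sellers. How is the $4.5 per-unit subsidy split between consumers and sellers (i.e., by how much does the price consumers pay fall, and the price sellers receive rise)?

Demand slope: (360 − 376)/(12 − 8) = -4, so Qd = 408 − 4P.
Supply slope: (383 − 393)/(4 − 6) = 5, so Qs = 5P + 363.
Before the subsidy: set 408 − 4P = 5P + 363 → P* = $5, Q* = 388.
With a per-unit subsidy paid to sellers, each receives P + 4.5 per unit sold, so supply becomes Qs = 5(P + 4.5) + 363.
New equilibrium: consumers pay $2.5, sellers receive $7, Q = 398. (Wedge: Pb − Ps = −4.5.)
Gain to consumers: $2.5; to sellers: $2. (They sum to $4.5.)

Consumers gain $2.5 per unit; sellers gain $2 per unit.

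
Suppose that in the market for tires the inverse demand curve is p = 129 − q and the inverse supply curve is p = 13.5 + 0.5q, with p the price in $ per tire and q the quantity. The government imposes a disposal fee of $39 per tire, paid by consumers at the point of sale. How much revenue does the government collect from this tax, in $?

Tax revenue = $1989.

Rewrite in direct form: qd = 129 − p and qs = 2p − 27.
Before the tax: set 129 − p = 2p − 27 → p* = $52, q* = 77.
With the tax collected from consumers, demand (in seller-price terms) shifts: qd = 129 − (p + 39).
Solving gives q = 51 with consumers paying $78 and suppliers receiving $39 (the $39 wedge).
Revenue = t · Q = 39 · 51 = $1989.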